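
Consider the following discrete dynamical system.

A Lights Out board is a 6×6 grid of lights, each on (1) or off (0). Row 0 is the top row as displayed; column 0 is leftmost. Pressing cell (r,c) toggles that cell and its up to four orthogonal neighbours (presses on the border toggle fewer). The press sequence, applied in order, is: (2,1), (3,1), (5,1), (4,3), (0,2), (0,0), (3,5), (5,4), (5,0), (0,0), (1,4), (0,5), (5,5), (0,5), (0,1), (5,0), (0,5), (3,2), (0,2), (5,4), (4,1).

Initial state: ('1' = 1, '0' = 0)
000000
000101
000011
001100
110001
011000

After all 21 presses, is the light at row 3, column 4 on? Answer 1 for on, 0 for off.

0) 000000
000101
000011
001100
110001
011000
1) 000000
010101
111011
011100
110001
011000
2) 000000
010101
101011
100100
100001
011000
3) 000000
010101
101011
100100
110001
100000
4) 000000
010101
101011
100000
111111
100100
5) 011100
011101
101011
100000
111111
100100
6) 101100
111101
101011
100000
111111
100100
7) 101100
111101
101010
100011
111110
100100
8) 101100
111101
101010
100011
111100
100011
9) 101100
111101
101010
100011
011100
010011
10) 011100
011101
101010
100011
011100
010011
11) 011110
011010
101000
100011
011100
010011
12) 011101
011011
101000
100011
011100
010011
13) 011101
011011
101000
100011
011101
010000
14) 011110
011010
101000
100011
011101
010000
15) 100110
001010
101000
100011
011101
010000
16) 100110
001010
101000
100011
111101
100000
17) 100101
001011
101000
100011
111101
100000
18) 100101
001011
100000
111111
110101
100000
19) 111001
000011
100000
111111
110101
100000
20) 111001
000011
100000
111111
110111
100111
21) 111001
000011
100000
101111
001111
110111

1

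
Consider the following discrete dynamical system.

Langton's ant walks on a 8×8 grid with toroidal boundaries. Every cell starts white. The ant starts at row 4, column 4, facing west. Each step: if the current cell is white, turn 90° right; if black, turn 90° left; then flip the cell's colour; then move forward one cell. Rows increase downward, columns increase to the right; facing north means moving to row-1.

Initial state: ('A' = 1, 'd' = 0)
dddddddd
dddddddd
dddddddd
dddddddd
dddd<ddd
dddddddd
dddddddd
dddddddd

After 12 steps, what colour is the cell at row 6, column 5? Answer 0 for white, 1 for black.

[0] dddddddd
dddddddd
dddddddd
dddddddd
dddd<ddd
dddddddd
dddddddd
dddddddd
[1] dddddddd
dddddddd
dddddddd
dddd^ddd
ddddAddd
dddddddd
dddddddd
dddddddd
[2] dddddddd
dddddddd
dddddddd
ddddA>dd
ddddAddd
dddddddd
dddddddd
dddddddd
[3] dddddddd
dddddddd
dddddddd
ddddAAdd
ddddAvdd
dddddddd
dddddddd
dddddddd
[4] dddddddd
dddddddd
dddddddd
ddddAAdd
dddd<Add
dddddddd
dddddddd
dddddddd
[5] dddddddd
dddddddd
dddddddd
ddddAAdd
dddddAdd
ddddvddd
dddddddd
dddddddd
[6] dddddddd
dddddddd
dddddddd
ddddAAdd
dddddAdd
ddd<Addd
dddddddd
dddddddd
[7] dddddddd
dddddddd
dddddddd
ddddAAdd
ddd^dAdd
dddAAddd
dddddddd
dddddddd
[8] dddddddd
dddddddd
dddddddd
ddddAAdd
dddA>Add
dddAAddd
dddddddd
dddddddd
[9] dddddddd
dddddddd
dddddddd
ddddAAdd
dddAAAdd
dddAvddd
dddddddd
dddddddd
[10] dddddddd
dddddddd
dddddddd
ddddAAdd
dddAAAdd
dddAd>dd
dddddddd
dddddddd
[11] dddddddd
dddddddd
dddddddd
ddddAAdd
dddAAAdd
dddAdAdd
dddddvdd
dddddddd
[12] dddddddd
dddddddd
dddddddd
ddddAAdd
dddAAAdd
dddAdAdd
dddd<Add
dddddddd

1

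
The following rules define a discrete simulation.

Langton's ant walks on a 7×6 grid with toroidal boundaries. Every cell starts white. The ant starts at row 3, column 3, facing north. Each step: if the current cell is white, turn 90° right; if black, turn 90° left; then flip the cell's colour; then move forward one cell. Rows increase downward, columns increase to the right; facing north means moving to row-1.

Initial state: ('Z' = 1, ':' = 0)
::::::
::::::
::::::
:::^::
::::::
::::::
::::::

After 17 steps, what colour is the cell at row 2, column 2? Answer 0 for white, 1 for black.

0) ::::::
::::::
::::::
:::^::
::::::
::::::
::::::
1) ::::::
::::::
::::::
:::Z>:
::::::
::::::
::::::
2) ::::::
::::::
::::::
:::ZZ:
::::v:
::::::
::::::
3) ::::::
::::::
::::::
:::ZZ:
:::<Z:
::::::
::::::
4) ::::::
::::::
::::::
:::^Z:
:::ZZ:
::::::
::::::
5) ::::::
::::::
::::::
::<:Z:
:::ZZ:
::::::
::::::
6) ::::::
::::::
::^:::
::Z:Z:
:::ZZ:
::::::
::::::
7) ::::::
::::::
::Z>::
::Z:Z:
:::ZZ:
::::::
::::::
8) ::::::
::::::
::ZZ::
::ZvZ:
:::ZZ:
::::::
::::::
9) ::::::
::::::
::ZZ::
::<ZZ:
:::ZZ:
::::::
::::::
10) ::::::
::::::
::ZZ::
:::ZZ:
::vZZ:
::::::
::::::
11) ::::::
::::::
::ZZ::
:::ZZ:
:<ZZZ:
::::::
::::::
12) ::::::
::::::
::ZZ::
:^:ZZ:
:ZZZZ:
::::::
::::::
13) ::::::
::::::
::ZZ::
:Z>ZZ:
:ZZZZ:
::::::
::::::
14) ::::::
::::::
::ZZ::
:ZZZZ:
:ZvZZ:
::::::
::::::
15) ::::::
::::::
::ZZ::
:ZZZZ:
:Z:>Z:
::::::
::::::
16) ::::::
::::::
::ZZ::
:ZZ^Z:
:Z::Z:
::::::
::::::
17) ::::::
::::::
::ZZ::
:Z<:Z:
:Z::Z:
::::::
::::::

1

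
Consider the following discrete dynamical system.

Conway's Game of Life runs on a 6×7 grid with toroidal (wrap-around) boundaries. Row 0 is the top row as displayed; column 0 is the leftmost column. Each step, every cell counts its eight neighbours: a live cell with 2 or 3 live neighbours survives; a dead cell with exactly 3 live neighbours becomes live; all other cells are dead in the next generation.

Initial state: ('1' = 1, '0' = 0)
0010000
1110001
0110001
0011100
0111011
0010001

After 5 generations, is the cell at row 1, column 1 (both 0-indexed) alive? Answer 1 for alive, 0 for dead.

[0] 0010000
1110001
0110001
0011100
0111011
0010001
[1] 0011001
0001001
0000011
0000101
1100011
1000011
[2] 0011100
1011101
1000101
0000100
0100100
0010100
[3] 0000000
1010001
1100101
1001100
0000110
0110110
[4] 1011011
0000011
0010100
1101000
0110001
0001110
[5] 1011000
1110000
1111111
1001000
0100011
0000000

1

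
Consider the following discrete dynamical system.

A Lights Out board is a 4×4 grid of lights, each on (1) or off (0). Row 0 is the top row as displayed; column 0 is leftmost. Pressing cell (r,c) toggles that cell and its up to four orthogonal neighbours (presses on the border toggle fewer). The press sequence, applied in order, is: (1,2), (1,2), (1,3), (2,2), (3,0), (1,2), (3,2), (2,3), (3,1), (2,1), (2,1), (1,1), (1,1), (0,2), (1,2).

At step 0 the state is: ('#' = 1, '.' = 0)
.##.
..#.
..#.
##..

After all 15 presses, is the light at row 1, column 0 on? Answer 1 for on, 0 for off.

0

gen 0: .##.
..#.
..#.
##..
gen 1: .#..
.#.#
....
##..
gen 2: .##.
..#.
..#.
##..
gen 3: .###
...#
..##
##..
gen 4: .###
..##
.#..
###.
gen 5: .###
..##
##..
..#.
gen 6: .#.#
.#..
###.
..#.
gen 7: .#.#
.#..
##..
.#.#
gen 8: .#.#
.#.#
####
.#..
gen 9: .#.#
.#.#
#.##
#.#.
gen 10: .#.#
...#
.#.#
###.
gen 11: .#.#
.#.#
#.##
#.#.
gen 12: ...#
#.##
####
#.#.
gen 13: .#.#
.#.#
#.##
#.#.
gen 14: ..#.
.###
#.##
#.#.
gen 15: ....
....
#..#
#.#.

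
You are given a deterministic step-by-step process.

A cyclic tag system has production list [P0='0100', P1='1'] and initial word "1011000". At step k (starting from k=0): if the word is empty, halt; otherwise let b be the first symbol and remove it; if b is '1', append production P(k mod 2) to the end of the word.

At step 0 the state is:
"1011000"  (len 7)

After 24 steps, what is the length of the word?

3

0) "1011000"  (len 7)
1) "0110000100"  (len 10)
2) "110000100"  (len 9)
3) "100001000100"  (len 12)
4) "000010001001"  (len 12)
5) "00010001001"  (len 11)
6) "0010001001"  (len 10)
7) "010001001"  (len 9)
8) "10001001"  (len 8)
9) "00010010100"  (len 11)
10) "0010010100"  (len 10)
11) "010010100"  (len 9)
12) "10010100"  (len 8)
13) "00101000100"  (len 11)
14) "0101000100"  (len 10)
15) "101000100"  (len 9)
16) "010001001"  (len 9)
17) "10001001"  (len 8)
18) "00010011"  (len 8)
19) "0010011"  (len 7)
20) "010011"  (len 6)
21) "10011"  (len 5)
22) "00111"  (len 5)
23) "0111"  (len 4)
24) "111"  (len 3)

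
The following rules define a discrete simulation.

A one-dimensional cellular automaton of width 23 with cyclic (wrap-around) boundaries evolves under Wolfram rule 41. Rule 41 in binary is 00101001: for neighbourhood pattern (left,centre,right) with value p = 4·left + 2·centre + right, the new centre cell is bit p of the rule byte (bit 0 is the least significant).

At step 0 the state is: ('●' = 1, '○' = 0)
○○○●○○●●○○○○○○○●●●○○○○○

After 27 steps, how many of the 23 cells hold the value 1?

3

gen 0: ○○○●○○●●○○○○○○○●●●○○○○○
gen 1: ●●○○○○●○○●●●●●○●○○○●●●●
gen 2: ○○○●●○○○○●○○○○●○○●○●○○○
gen 3: ●●○●○○●●○○○●●○○○○○●○○●●
gen 4: ○○●○○○●○○●○●○○●●●○○○○●○
gen 5: ●○○○●○○○○○●○○○●○○○●●○○○
gen 6: ○○●○○○●●●○○○●○○○●○●○○●○
gen 7: ●○○○●○●○○○●○○○●○○●○○○○○
gen 8: ○○●○○●○○●○○○●○○○○○○●●●○
gen 9: ●○○○○○○○○○●○○○●●●●○●○○○
gen 10: ○○●●●●●●●○○○●○●○○○●○○●○
gen 11: ●○●○○○○○○○●○○●○○●○○○○○○
gen 12: ○●○○●●●●●○○○○○○○○○●●●●○
gen 13: ○○○○●○○○○○●●●●●●●○●○○○○
gen 14: ●●●○○○●●●○●○○○○○○●○○●●●
gen 15: ○○○○●○●○○●○○●●●●○○○○●○○
gen 16: ●●●○○●○○○○○○●○○○○●●○○○●
gen 17: ○○○○○○○●●●●○○○●●○●○○●○●
gen 18: ○●●●●●○●○○○○●○●○●○○○○●○
gen 19: ○●○○○○●○○●●○○●○●○○●●○○○
gen 20: ○○○●●○○○○●○○○○●○○○●○○●●
gen 21: ○●○●○○●●○○○●●○○○●○○○○●○
gen 22: ○○●○○○●○○●○●○○●○○○●●○○○
gen 23: ●○○○●○○○○○●○○○○○●○●○○●●
gen 24: ○○●○○○●●●○○○●●●○○●○○○●○
gen 25: ●○○○●○●○○○●○●○○○○○○●○○○
gen 26: ○○●○○●○○●○○●○○●●●●○○○●○
gen 27: ●○○○○○○○○○○○○○●○○○○●○○○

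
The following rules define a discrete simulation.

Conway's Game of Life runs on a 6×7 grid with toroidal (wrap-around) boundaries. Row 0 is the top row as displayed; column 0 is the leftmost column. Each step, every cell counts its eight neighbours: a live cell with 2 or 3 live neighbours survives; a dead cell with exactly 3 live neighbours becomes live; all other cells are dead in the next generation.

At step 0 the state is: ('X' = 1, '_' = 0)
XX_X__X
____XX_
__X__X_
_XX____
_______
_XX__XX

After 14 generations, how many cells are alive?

13

t=0: XX_X__X
____XX_
__X__X_
_XX____
_______
_XX__XX
t=1: _X_X___
XXXXXX_
_XXXXX_
_XX____
X______
_XX__XX
t=2: _______
X____XX
_____XX
X___X__
X_____X
_XX___X
t=3: _X___X_
X____X_
____X__
X______
_____XX
_X____X
t=4: _X___X_
____XXX
______X
_____XX
_____XX
______X
t=5: X___X__
X___X_X
X___X__
X______
X______
X_____X
t=6: _X_____
XX_XX_X
XX___X_
XX____X
XX_____
XX____X
t=7: _____X_
____XXX
____XX_
__X____
__X____
__X___X
t=8: ____X__
______X
___XX_X
___X___
_XXX___
_______
t=9: _______
___XX__
___XXX_
_______
__XX___
__XX___
t=10: __X_X__
___X_X_
___X_X_
__X____
__XX___
__XX___
t=11: __X_X__
__XX_X_
__XX___
__X_X__
_X_____
_X__X__
t=12: _XX_XX_
_X_____
_X_____
_XX____
_XXX___
_XXX___
t=13: X___X__
XX_____
XX_____
X__X___
X______
X______
t=14: X_____X
______X
__X___X
X_____X
XX____X
XX____X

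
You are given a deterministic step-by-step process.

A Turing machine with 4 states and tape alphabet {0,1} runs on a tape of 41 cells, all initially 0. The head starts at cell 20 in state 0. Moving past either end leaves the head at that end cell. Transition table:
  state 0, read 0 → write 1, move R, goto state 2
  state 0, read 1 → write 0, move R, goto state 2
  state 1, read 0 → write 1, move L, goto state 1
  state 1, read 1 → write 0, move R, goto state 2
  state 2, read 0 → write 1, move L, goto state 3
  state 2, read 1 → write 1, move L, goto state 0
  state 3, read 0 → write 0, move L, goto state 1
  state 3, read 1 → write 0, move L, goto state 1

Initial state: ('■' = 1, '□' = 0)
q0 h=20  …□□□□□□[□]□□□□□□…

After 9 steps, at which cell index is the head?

13

k=0  q0 h=20  …□□□□□□[□]□□□□□□…
k=1  q2 h=21  …□□□□□■[□]□□□□□□…
k=2  q3 h=20  …□□□□□□[■]■□□□□□…
k=3  q1 h=19  …□□□□□□[□]□■□□□□…
k=4  q1 h=18  …□□□□□□[□]■□■□□□…
k=5  q1 h=17  …□□□□□□[□]■■□■□□…
k=6  q1 h=16  …□□□□□□[□]■■■□■□…
k=7  q1 h=15  …□□□□□□[□]■■■■□■…
k=8  q1 h=14  …□□□□□□[□]■■■■■□…
k=9  q1 h=13  …□□□□□□[□]■■■■■■…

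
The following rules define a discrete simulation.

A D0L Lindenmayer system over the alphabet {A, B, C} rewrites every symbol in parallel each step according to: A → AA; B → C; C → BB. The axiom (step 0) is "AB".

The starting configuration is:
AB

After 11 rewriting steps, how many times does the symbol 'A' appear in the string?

k=0  AB
k=1  AAC
k=2  AAAABB
k=3  AAAAAAAACC
k=4  AAAAAAAAAAAAAAAABBBB
k=5  AAAAAAAAAAAAAAAAAAAAAAAAAAAAAAAACCCC
k=6  AAAAAAAAAAAAAAAAAAAAAAAAAAAAAAAAAAAAAAAAAAAAAAAAAAAAAAAAAAAAAAAABBBBBBBB
k=7  AAAAAAAAAAAAAAAAAAAAAAAAAAAAAAAAAAAAAAAAAAAAAAAAAAAAAAAAAA…AAAAAAAAAAAAAAAAAAAAAAAAAAAAAAAAAAAAAAAAAAAAAAAAAACCCCCCCC  (len 136)
k=8  AAAAAAAAAAAAAAAAAAAAAAAAAAAAAAAAAAAAAAAAAAAAAAAAAAAAAAAAAA…AAAAAAAAAAAAAAAAAAAAAAAAAAAAAAAAAAAAAAAAAABBBBBBBBBBBBBBBB  (len 272)
k=9  AAAAAAAAAAAAAAAAAAAAAAAAAAAAAAAAAAAAAAAAAAAAAAAAAAAAAAAAAA…AAAAAAAAAAAAAAAAAAAAAAAAAAAAAAAAAAAAAAAAAACCCCCCCCCCCCCCCC  (len 528)
k=10  AAAAAAAAAAAAAAAAAAAAAAAAAAAAAAAAAAAAAAAAAAAAAAAAAAAAAAAAAA…AAAAAAAAAAAAAAAAAAAAAAAAAABBBBBBBBBBBBBBBBBBBBBBBBBBBBBBBB  (len 1056)
k=11  AAAAAAAAAAAAAAAAAAAAAAAAAAAAAAAAAAAAAAAAAAAAAAAAAAAAAAAAAA…AAAAAAAAAAAAAAAAAAAAAAAAAACCCCCCCCCCCCCCCCCCCCCCCCCCCCCCCC  (len 2080)

2048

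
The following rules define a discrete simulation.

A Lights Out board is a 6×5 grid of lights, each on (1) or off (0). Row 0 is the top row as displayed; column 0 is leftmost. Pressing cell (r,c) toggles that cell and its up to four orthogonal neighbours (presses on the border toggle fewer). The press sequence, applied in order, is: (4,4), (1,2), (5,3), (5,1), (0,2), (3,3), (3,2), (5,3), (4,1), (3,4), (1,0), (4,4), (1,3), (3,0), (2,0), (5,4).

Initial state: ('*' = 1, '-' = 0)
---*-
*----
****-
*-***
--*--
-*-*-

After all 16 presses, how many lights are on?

[0] ---*-
*----
****-
*-***
--*--
-*-*-
[1] ---*-
*----
****-
*-**-
--***
-*-**
[2] --**-
****-
**-*-
*-**-
--***
-*-**
[3] --**-
****-
**-*-
*-**-
--*-*
-**--
[4] --**-
****-
**-*-
*-**-
-**-*
*----
[5] -*---
**-*-
**-*-
*-**-
-**-*
*----
[6] -*---
**-*-
**---
*---*
-****
*----
[7] -*---
**-*-
***--
*****
-*-**
*----
[8] -*---
**-*-
***--
*****
-*--*
*-***
[9] -*---
**-*-
***--
*-***
*-*-*
*****
[10] -*---
**-*-
***-*
*-*--
*-*--
*****
[11] **---
---*-
-**-*
*-*--
*-*--
*****
[12] **---
---*-
-**-*
*-*-*
*-***
****-
[13] **-*-
--*-*
-****
*-*-*
*-***
****-
[14] **-*-
--*-*
*****
-**-*
--***
****-
[15] **-*-
*-*-*
--***
***-*
--***
****-
[16] **-*-
*-*-*
--***
***-*
--**-
***-*

19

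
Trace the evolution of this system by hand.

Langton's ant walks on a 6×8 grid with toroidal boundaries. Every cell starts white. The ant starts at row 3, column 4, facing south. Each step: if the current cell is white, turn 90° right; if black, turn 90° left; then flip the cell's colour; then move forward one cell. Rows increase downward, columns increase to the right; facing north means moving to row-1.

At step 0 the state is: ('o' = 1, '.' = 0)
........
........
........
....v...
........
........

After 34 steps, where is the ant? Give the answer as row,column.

0,5

0) ........
........
........
....v...
........
........
1) ........
........
........
...<o...
........
........
2) ........
........
...^....
...oo...
........
........
3) ........
........
...o>...
...oo...
........
........
4) ........
........
...oo...
...ov...
........
........
5) ........
........
...oo...
...o.>..
........
........
6) ........
........
...oo...
...o.o..
.....v..
........
7) ........
........
...oo...
...o.o..
....<o..
........
8) ........
........
...oo...
...o^o..
....oo..
........
9) ........
........
...oo...
...oo>..
....oo..
........
10) ........
........
...oo^..
...oo...
....oo..
........
11) ........
........
...ooo>.
...oo...
....oo..
........
12) ........
........
...oooo.
...oo.v.
....oo..
........
13) ........
........
...oooo.
...oo<o.
....oo..
........
14) ........
........
...oo^o.
...oooo.
....oo..
........
15) ........
........
...o<.o.
...oooo.
....oo..
........
16) ........
........
...o..o.
...ovoo.
....oo..
........
17) ........
........
...o..o.
...o.>o.
....oo..
........
18) ........
........
...o.^o.
...o..o.
....oo..
........
19) ........
........
...o.o>.
...o..o.
....oo..
........
20) ........
......^.
...o.o..
...o..o.
....oo..
........
21) ........
......o>
...o.o..
...o..o.
....oo..
........
22) ........
......oo
...o.o.v
...o..o.
....oo..
........
23) ........
......oo
...o.o<o
...o..o.
....oo..
........
24) ........
......^o
...o.ooo
...o..o.
....oo..
........
25) ........
.....<.o
...o.ooo
...o..o.
....oo..
........
26) .....^..
.....o.o
...o.ooo
...o..o.
....oo..
........
27) .....o>.
.....o.o
...o.ooo
...o..o.
....oo..
........
28) .....oo.
.....ovo
...o.ooo
...o..o.
....oo..
........
29) .....oo.
.....<oo
...o.ooo
...o..o.
....oo..
........
30) .....oo.
......oo
...o.voo
...o..o.
....oo..
........
31) .....oo.
......oo
...o..>o
...o..o.
....oo..
........
32) .....oo.
......^o
...o...o
...o..o.
....oo..
........
33) .....oo.
.....<.o
...o...o
...o..o.
....oo..
........
34) .....^o.
.....o.o
...o...o
...o..o.
....oo..
........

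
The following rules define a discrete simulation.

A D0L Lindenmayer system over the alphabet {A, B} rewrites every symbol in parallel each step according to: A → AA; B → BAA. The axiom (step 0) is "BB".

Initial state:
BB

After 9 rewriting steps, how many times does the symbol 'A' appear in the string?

2044

k=0  BB
k=1  BAABAA
k=2  BAAAAAABAAAAAA
k=3  BAAAAAAAAAAAAAABAAAAAAAAAAAAAA
k=4  BAAAAAAAAAAAAAAAAAAAAAAAAAAAAAABAAAAAAAAAAAAAAAAAAAAAAAAAAAAAA
k=5  BAAAAAAAAAAAAAAAAAAAAAAAAAAAAAAAAAAAAAAAAAAAAAAAAAAAAAAAAA…AAAAAAAAAAAAAAAAAAAAAAAAAAAAAAAAAAAAAAAAAAAAAAAAAAAAAAAAAA  (len 126)
k=6  BAAAAAAAAAAAAAAAAAAAAAAAAAAAAAAAAAAAAAAAAAAAAAAAAAAAAAAAAA…AAAAAAAAAAAAAAAAAAAAAAAAAAAAAAAAAAAAAAAAAAAAAAAAAAAAAAAAAA  (len 254)
k=7  BAAAAAAAAAAAAAAAAAAAAAAAAAAAAAAAAAAAAAAAAAAAAAAAAAAAAAAAAA…AAAAAAAAAAAAAAAAAAAAAAAAAAAAAAAAAAAAAAAAAAAAAAAAAAAAAAAAAA  (len 510)
k=8  BAAAAAAAAAAAAAAAAAAAAAAAAAAAAAAAAAAAAAAAAAAAAAAAAAAAAAAAAA…AAAAAAAAAAAAAAAAAAAAAAAAAAAAAAAAAAAAAAAAAAAAAAAAAAAAAAAAAA  (len 1022)
k=9  BAAAAAAAAAAAAAAAAAAAAAAAAAAAAAAAAAAAAAAAAAAAAAAAAAAAAAAAAA…AAAAAAAAAAAAAAAAAAAAAAAAAAAAAAAAAAAAAAAAAAAAAAAAAAAAAAAAAA  (len 2046)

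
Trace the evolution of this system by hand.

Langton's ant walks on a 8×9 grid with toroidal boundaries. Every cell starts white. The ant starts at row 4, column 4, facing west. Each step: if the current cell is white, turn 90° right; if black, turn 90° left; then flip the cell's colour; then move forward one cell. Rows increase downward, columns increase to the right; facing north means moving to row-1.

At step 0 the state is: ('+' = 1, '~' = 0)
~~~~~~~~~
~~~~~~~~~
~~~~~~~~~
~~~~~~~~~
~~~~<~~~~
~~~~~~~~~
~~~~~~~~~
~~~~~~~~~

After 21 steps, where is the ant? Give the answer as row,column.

gen 0: ~~~~~~~~~
~~~~~~~~~
~~~~~~~~~
~~~~~~~~~
~~~~<~~~~
~~~~~~~~~
~~~~~~~~~
~~~~~~~~~
gen 1: ~~~~~~~~~
~~~~~~~~~
~~~~~~~~~
~~~~^~~~~
~~~~+~~~~
~~~~~~~~~
~~~~~~~~~
~~~~~~~~~
gen 2: ~~~~~~~~~
~~~~~~~~~
~~~~~~~~~
~~~~+>~~~
~~~~+~~~~
~~~~~~~~~
~~~~~~~~~
~~~~~~~~~
gen 3: ~~~~~~~~~
~~~~~~~~~
~~~~~~~~~
~~~~++~~~
~~~~+v~~~
~~~~~~~~~
~~~~~~~~~
~~~~~~~~~
gen 4: ~~~~~~~~~
~~~~~~~~~
~~~~~~~~~
~~~~++~~~
~~~~<+~~~
~~~~~~~~~
~~~~~~~~~
~~~~~~~~~
gen 5: ~~~~~~~~~
~~~~~~~~~
~~~~~~~~~
~~~~++~~~
~~~~~+~~~
~~~~v~~~~
~~~~~~~~~
~~~~~~~~~
gen 6: ~~~~~~~~~
~~~~~~~~~
~~~~~~~~~
~~~~++~~~
~~~~~+~~~
~~~<+~~~~
~~~~~~~~~
~~~~~~~~~
gen 7: ~~~~~~~~~
~~~~~~~~~
~~~~~~~~~
~~~~++~~~
~~~^~+~~~
~~~++~~~~
~~~~~~~~~
~~~~~~~~~
gen 8: ~~~~~~~~~
~~~~~~~~~
~~~~~~~~~
~~~~++~~~
~~~+>+~~~
~~~++~~~~
~~~~~~~~~
~~~~~~~~~
gen 9: ~~~~~~~~~
~~~~~~~~~
~~~~~~~~~
~~~~++~~~
~~~+++~~~
~~~+v~~~~
~~~~~~~~~
~~~~~~~~~
gen 10: ~~~~~~~~~
~~~~~~~~~
~~~~~~~~~
~~~~++~~~
~~~+++~~~
~~~+~>~~~
~~~~~~~~~
~~~~~~~~~
gen 11: ~~~~~~~~~
~~~~~~~~~
~~~~~~~~~
~~~~++~~~
~~~+++~~~
~~~+~+~~~
~~~~~v~~~
~~~~~~~~~
gen 12: ~~~~~~~~~
~~~~~~~~~
~~~~~~~~~
~~~~++~~~
~~~+++~~~
~~~+~+~~~
~~~~<+~~~
~~~~~~~~~
gen 13: ~~~~~~~~~
~~~~~~~~~
~~~~~~~~~
~~~~++~~~
~~~+++~~~
~~~+^+~~~
~~~~++~~~
~~~~~~~~~
gen 14: ~~~~~~~~~
~~~~~~~~~
~~~~~~~~~
~~~~++~~~
~~~+++~~~
~~~++>~~~
~~~~++~~~
~~~~~~~~~
gen 15: ~~~~~~~~~
~~~~~~~~~
~~~~~~~~~
~~~~++~~~
~~~++^~~~
~~~++~~~~
~~~~++~~~
~~~~~~~~~
gen 16: ~~~~~~~~~
~~~~~~~~~
~~~~~~~~~
~~~~++~~~
~~~+<~~~~
~~~++~~~~
~~~~++~~~
~~~~~~~~~
gen 17: ~~~~~~~~~
~~~~~~~~~
~~~~~~~~~
~~~~++~~~
~~~+~~~~~
~~~+v~~~~
~~~~++~~~
~~~~~~~~~
gen 18: ~~~~~~~~~
~~~~~~~~~
~~~~~~~~~
~~~~++~~~
~~~+~~~~~
~~~+~>~~~
~~~~++~~~
~~~~~~~~~
gen 19: ~~~~~~~~~
~~~~~~~~~
~~~~~~~~~
~~~~++~~~
~~~+~~~~~
~~~+~+~~~
~~~~+v~~~
~~~~~~~~~
gen 20: ~~~~~~~~~
~~~~~~~~~
~~~~~~~~~
~~~~++~~~
~~~+~~~~~
~~~+~+~~~
~~~~+~>~~
~~~~~~~~~
gen 21: ~~~~~~~~~
~~~~~~~~~
~~~~~~~~~
~~~~++~~~
~~~+~~~~~
~~~+~+~~~
~~~~+~+~~
~~~~~~v~~

7,6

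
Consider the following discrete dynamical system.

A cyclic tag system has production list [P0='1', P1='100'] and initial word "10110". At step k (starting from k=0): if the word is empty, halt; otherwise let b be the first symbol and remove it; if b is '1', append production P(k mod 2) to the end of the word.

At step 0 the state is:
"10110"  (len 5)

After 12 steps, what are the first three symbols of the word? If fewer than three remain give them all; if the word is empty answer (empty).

step 0: "10110"  (len 5)
step 1: "01101"  (len 5)
step 2: "1101"  (len 4)
step 3: "1011"  (len 4)
step 4: "011100"  (len 6)
step 5: "11100"  (len 5)
step 6: "1100100"  (len 7)
step 7: "1001001"  (len 7)
step 8: "001001100"  (len 9)
step 9: "01001100"  (len 8)
step 10: "1001100"  (len 7)
step 11: "0011001"  (len 7)
step 12: "011001"  (len 6)

011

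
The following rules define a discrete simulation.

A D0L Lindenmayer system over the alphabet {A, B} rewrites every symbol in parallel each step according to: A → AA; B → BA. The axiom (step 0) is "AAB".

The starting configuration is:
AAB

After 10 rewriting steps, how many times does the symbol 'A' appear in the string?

3071

gen 0: AAB
gen 1: AAAABA
gen 2: AAAAAAAABAAA
gen 3: AAAAAAAAAAAAAAAABAAAAAAA
gen 4: AAAAAAAAAAAAAAAAAAAAAAAAAAAAAAAABAAAAAAAAAAAAAAA
gen 5: AAAAAAAAAAAAAAAAAAAAAAAAAAAAAAAAAAAAAAAAAAAAAAAAAAAAAAAAAAAAAAAABAAAAAAAAAAAAAAAAAAAAAAAAAAAAAAA
gen 6: AAAAAAAAAAAAAAAAAAAAAAAAAAAAAAAAAAAAAAAAAAAAAAAAAAAAAAAAAA…AAAAAAAAAAAAAAAAAAAAAAAAAAAAAAAAAAAAAAAAAAAAAAAAAAAAAAAAAA  (len 192)
gen 7: AAAAAAAAAAAAAAAAAAAAAAAAAAAAAAAAAAAAAAAAAAAAAAAAAAAAAAAAAA…AAAAAAAAAAAAAAAAAAAAAAAAAAAAAAAAAAAAAAAAAAAAAAAAAAAAAAAAAA  (len 384)
gen 8: AAAAAAAAAAAAAAAAAAAAAAAAAAAAAAAAAAAAAAAAAAAAAAAAAAAAAAAAAA…AAAAAAAAAAAAAAAAAAAAAAAAAAAAAAAAAAAAAAAAAAAAAAAAAAAAAAAAAA  (len 768)
gen 9: AAAAAAAAAAAAAAAAAAAAAAAAAAAAAAAAAAAAAAAAAAAAAAAAAAAAAAAAAA…AAAAAAAAAAAAAAAAAAAAAAAAAAAAAAAAAAAAAAAAAAAAAAAAAAAAAAAAAA  (len 1536)
gen 10: AAAAAAAAAAAAAAAAAAAAAAAAAAAAAAAAAAAAAAAAAAAAAAAAAAAAAAAAAA…AAAAAAAAAAAAAAAAAAAAAAAAAAAAAAAAAAAAAAAAAAAAAAAAAAAAAAAAAA  (len 3072)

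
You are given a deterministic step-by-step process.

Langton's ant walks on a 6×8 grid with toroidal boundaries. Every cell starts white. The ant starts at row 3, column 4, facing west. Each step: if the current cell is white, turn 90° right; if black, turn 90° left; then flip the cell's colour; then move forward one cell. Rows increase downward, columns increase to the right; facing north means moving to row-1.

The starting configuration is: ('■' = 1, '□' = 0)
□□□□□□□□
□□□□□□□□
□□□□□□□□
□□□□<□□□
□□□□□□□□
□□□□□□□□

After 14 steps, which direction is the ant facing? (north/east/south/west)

[0] □□□□□□□□
□□□□□□□□
□□□□□□□□
□□□□<□□□
□□□□□□□□
□□□□□□□□
[1] □□□□□□□□
□□□□□□□□
□□□□^□□□
□□□□■□□□
□□□□□□□□
□□□□□□□□
[2] □□□□□□□□
□□□□□□□□
□□□□■>□□
□□□□■□□□
□□□□□□□□
□□□□□□□□
[3] □□□□□□□□
□□□□□□□□
□□□□■■□□
□□□□■v□□
□□□□□□□□
□□□□□□□□
[4] □□□□□□□□
□□□□□□□□
□□□□■■□□
□□□□<■□□
□□□□□□□□
□□□□□□□□
[5] □□□□□□□□
□□□□□□□□
□□□□■■□□
□□□□□■□□
□□□□v□□□
□□□□□□□□
[6] □□□□□□□□
□□□□□□□□
□□□□■■□□
□□□□□■□□
□□□<■□□□
□□□□□□□□
[7] □□□□□□□□
□□□□□□□□
□□□□■■□□
□□□^□■□□
□□□■■□□□
□□□□□□□□
[8] □□□□□□□□
□□□□□□□□
□□□□■■□□
□□□■>■□□
□□□■■□□□
□□□□□□□□
[9] □□□□□□□□
□□□□□□□□
□□□□■■□□
□□□■■■□□
□□□■v□□□
□□□□□□□□
[10] □□□□□□□□
□□□□□□□□
□□□□■■□□
□□□■■■□□
□□□■□>□□
□□□□□□□□
[11] □□□□□□□□
□□□□□□□□
□□□□■■□□
□□□■■■□□
□□□■□■□□
□□□□□v□□
[12] □□□□□□□□
□□□□□□□□
□□□□■■□□
□□□■■■□□
□□□■□■□□
□□□□<■□□
[13] □□□□□□□□
□□□□□□□□
□□□□■■□□
□□□■■■□□
□□□■^■□□
□□□□■■□□
[14] □□□□□□□□
□□□□□□□□
□□□□■■□□
□□□■■■□□
□□□■■>□□
□□□□■■□□

east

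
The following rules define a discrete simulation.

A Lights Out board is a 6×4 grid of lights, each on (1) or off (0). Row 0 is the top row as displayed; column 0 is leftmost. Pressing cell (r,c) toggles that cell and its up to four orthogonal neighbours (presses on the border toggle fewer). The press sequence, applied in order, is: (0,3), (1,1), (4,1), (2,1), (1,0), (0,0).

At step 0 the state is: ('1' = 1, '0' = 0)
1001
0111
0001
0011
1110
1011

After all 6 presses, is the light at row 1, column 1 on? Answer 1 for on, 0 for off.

t=0: 1001
0111
0001
0011
1110
1011
t=1: 1010
0110
0001
0011
1110
1011
t=2: 1110
1000
0101
0011
1110
1011
t=3: 1110
1000
0101
0111
0000
1111
t=4: 1110
1100
1011
0011
0000
1111
t=5: 0110
0000
0011
0011
0000
1111
t=6: 1010
1000
0011
0011
0000
1111

0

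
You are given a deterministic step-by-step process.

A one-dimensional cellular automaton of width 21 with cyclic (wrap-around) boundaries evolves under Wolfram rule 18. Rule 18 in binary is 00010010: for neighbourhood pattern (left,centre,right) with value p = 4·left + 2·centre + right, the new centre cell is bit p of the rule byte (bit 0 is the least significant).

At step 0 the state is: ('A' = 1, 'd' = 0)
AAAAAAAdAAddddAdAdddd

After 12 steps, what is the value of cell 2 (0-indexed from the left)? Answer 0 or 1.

t=0: AAAAAAAdAAddddAdAdddd
t=1: ddddddddddAddAdddAddA
t=2: AddddddddAdAAdAdAdAAd
t=3: dAddddddAdddddddddddd
t=4: AdAddddAdAddddddddddd
t=5: dddAddAdddAdddddddddA
t=6: AdAdAAdAdAdAdddddddAd
t=7: ddddddddddddAdddddAdd
t=8: dddddddddddAdAdddAdAd
t=9: ddddddddddAdddAdAdddA
t=10: AddddddddAdAdAdddAdAd
t=11: dAddddddAdddddAdAdddd
t=12: AdAddddAdAdddAdddAddd

1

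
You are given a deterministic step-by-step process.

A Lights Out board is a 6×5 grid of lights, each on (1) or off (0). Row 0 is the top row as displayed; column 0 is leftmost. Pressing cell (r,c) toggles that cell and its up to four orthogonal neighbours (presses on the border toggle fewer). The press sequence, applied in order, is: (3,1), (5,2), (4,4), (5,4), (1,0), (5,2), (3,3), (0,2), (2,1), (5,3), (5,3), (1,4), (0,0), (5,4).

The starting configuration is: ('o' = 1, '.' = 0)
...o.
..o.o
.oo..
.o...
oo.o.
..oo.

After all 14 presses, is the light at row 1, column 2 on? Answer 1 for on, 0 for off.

0

gen 0: ...o.
..o.o
.oo..
.o...
oo.o.
..oo.
gen 1: ...o.
..o.o
..o..
o.o..
o..o.
..oo.
gen 2: ...o.
..o.o
..o..
o.o..
o.oo.
.o...
gen 3: ...o.
..o.o
..o..
o.o.o
o.o.o
.o..o
gen 4: ...o.
..o.o
..o..
o.o.o
o.o..
.o.o.
gen 5: o..o.
ooo.o
o.o..
o.o.o
o.o..
.o.o.
gen 6: o..o.
ooo.o
o.o..
o.o.o
o....
..o..
gen 7: o..o.
ooo.o
o.oo.
o..o.
o..o.
..o..
gen 8: ooo..
oo..o
o.oo.
o..o.
o..o.
..o..
gen 9: ooo..
o...o
.o.o.
oo.o.
o..o.
..o..
gen 10: ooo..
o...o
.o.o.
oo.o.
o....
...oo
gen 11: ooo..
o...o
.o.o.
oo.o.
o..o.
..o..
gen 12: ooo.o
o..o.
.o.oo
oo.o.
o..o.
..o..
gen 13: ..o.o
...o.
.o.oo
oo.o.
o..o.
..o..
gen 14: ..o.o
...o.
.o.oo
oo.o.
o..oo
..ooo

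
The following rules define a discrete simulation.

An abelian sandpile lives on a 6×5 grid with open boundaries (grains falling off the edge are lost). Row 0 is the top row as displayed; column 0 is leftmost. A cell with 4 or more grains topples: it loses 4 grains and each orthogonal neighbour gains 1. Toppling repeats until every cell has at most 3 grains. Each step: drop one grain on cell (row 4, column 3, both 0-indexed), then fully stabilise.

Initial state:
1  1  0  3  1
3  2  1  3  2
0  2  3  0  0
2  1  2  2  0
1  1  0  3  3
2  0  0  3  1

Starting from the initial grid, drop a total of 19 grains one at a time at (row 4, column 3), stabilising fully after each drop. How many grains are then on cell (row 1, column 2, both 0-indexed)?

0) 1  1  0  3  1
3  2  1  3  2
0  2  3  0  0
2  1  2  2  0
1  1  0  3  3
2  0  0  3  1
1) 1  1  0  3  1
3  2  1  3  2
0  2  3  0  0
2  1  2  3  1
1  1  1  2  0
2  0  1  0  3
2) 1  1  0  3  1
3  2  1  3  2
0  2  3  0  0
2  1  2  3  1
1  1  1  3  0
2  0  1  0  3
3) 1  1  0  3  1
3  2  1  3  2
0  2  3  1  0
2  1  3  0  2
1  1  2  1  1
2  0  1  1  3
4) 1  1  0  3  1
3  2  1  3  2
0  2  3  1  0
2  1  3  0  2
1  1  2  2  1
2  0  1  1  3
5) 1  1  0  3  1
3  2  1  3  2
0  2  3  1  0
2  1  3  0  2
1  1  2  3  1
2  0  1  1  3
6) 1  1  0  3  1
3  2  1  3  2
0  2  3  1  0
2  1  3  1  2
1  1  3  0  2
2  0  1  2  3
7) 1  1  0  3  1
3  2  1  3  2
0  2  3  1  0
2  1  3  1  2
1  1  3  1  2
2  0  1  2  3
8) 1  1  0  3  1
3  2  1  3  2
0  2  3  1  0
2  1  3  1  2
1  1  3  2  2
2  0  1  2  3
9) 1  1  0  3  1
3  2  1  3  2
0  2  3  1  0
2  1  3  1  2
1  1  3  3  2
2  0  1  2  3
10) 1  1  0  3  1
3  2  2  3  2
0  3  0  2  0
2  2  1  3  2
1  2  1  1  3
2  0  2  3  3
11) 1  1  0  3  1
3  2  2  3  2
0  3  0  2  0
2  2  1  3  2
1  2  1  2  3
2  0  2  3  3
12) 1  1  0  3  1
3  2  2  3  2
0  3  0  2  0
2  2  1  3  2
1  2  1  3  3
2  0  2  3  3
13) 1  1  0  3  1
3  2  2  3  2
0  3  0  3  1
2  2  2  1  0
1  2  2  3  2
2  0  3  1  1
14) 1  1  0  3  1
3  2  2  3  2
0  3  0  3  1
2  2  2  2  0
1  2  3  0  3
2  0  3  2  1
15) 1  1  0  3  1
3  2  2  3  2
0  3  0  3  1
2  2  2  2  0
1  2  3  1  3
2  0  3  2  1
16) 1  1  0  3  1
3  2  2  3  2
0  3  0  3  1
2  2  2  2  0
1  2  3  2  3
2  0  3  2  1
17) 1  1  0  3  1
3  2  2  3  2
0  3  0  3  1
2  2  2  2  0
1  2  3  3  3
2  0  3  2  1
18) 1  1  0  3  1
3  2  2  3  2
0  3  0  3  1
2  2  3  3  1
1  3  1  3  0
2  1  1  0  3
19) 1  1  1  0  2
3  2  3  1  3
0  3  2  1  2
2  3  0  2  2
1  3  3  1  1
2  1  1  1  3

3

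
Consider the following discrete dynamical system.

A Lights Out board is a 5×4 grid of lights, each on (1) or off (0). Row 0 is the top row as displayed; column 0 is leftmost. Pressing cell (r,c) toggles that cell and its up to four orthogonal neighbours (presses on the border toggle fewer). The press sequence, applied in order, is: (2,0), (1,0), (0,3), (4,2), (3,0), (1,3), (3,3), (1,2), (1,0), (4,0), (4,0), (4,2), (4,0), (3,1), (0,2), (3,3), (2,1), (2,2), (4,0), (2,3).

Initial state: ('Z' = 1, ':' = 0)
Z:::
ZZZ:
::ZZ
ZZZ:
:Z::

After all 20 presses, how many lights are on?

gen 0: Z:::
ZZZ:
::ZZ
ZZZ:
:Z::
gen 1: Z:::
:ZZ:
ZZZZ
:ZZ:
:Z::
gen 2: ::::
Z:Z:
:ZZZ
:ZZ:
:Z::
gen 3: ::ZZ
Z:ZZ
:ZZZ
:ZZ:
:Z::
gen 4: ::ZZ
Z:ZZ
:ZZZ
:Z::
::ZZ
gen 5: ::ZZ
Z:ZZ
ZZZZ
Z:::
Z:ZZ
gen 6: ::Z:
Z:::
ZZZ:
Z:::
Z:ZZ
gen 7: ::Z:
Z:::
ZZZZ
Z:ZZ
Z:Z:
gen 8: ::::
ZZZZ
ZZ:Z
Z:ZZ
Z:Z:
gen 9: Z:::
::ZZ
:Z:Z
Z:ZZ
Z:Z:
gen 10: Z:::
::ZZ
:Z:Z
::ZZ
:ZZ:
gen 11: Z:::
::ZZ
:Z:Z
Z:ZZ
Z:Z:
gen 12: Z:::
::ZZ
:Z:Z
Z::Z
ZZ:Z
gen 13: Z:::
::ZZ
:Z:Z
:::Z
:::Z
gen 14: Z:::
::ZZ
:::Z
ZZZZ
:Z:Z
gen 15: ZZZZ
:::Z
:::Z
ZZZZ
:Z:Z
gen 16: ZZZZ
:::Z
::::
ZZ::
:Z::
gen 17: ZZZZ
:Z:Z
ZZZ:
Z:::
:Z::
gen 18: ZZZZ
:ZZZ
Z::Z
Z:Z:
:Z::
gen 19: ZZZZ
:ZZZ
Z::Z
::Z:
Z:::
gen 20: ZZZZ
:ZZ:
Z:Z:
::ZZ
Z:::

11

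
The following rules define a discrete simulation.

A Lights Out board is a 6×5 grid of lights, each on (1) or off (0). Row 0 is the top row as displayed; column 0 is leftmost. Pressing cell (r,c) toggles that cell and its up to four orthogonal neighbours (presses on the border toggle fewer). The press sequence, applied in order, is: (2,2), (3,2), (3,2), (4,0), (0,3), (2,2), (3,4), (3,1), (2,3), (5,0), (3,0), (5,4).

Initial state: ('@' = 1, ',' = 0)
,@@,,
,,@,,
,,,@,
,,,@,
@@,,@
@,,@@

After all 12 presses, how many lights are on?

t=0: ,@@,,
,,@,,
,,,@,
,,,@,
@@,,@
@,,@@
t=1: ,@@,,
,,,,,
,@@,,
,,@@,
@@,,@
@,,@@
t=2: ,@@,,
,,,,,
,@,,,
,@,,,
@@@,@
@,,@@
t=3: ,@@,,
,,,,,
,@@,,
,,@@,
@@,,@
@,,@@
t=4: ,@@,,
,,,,,
,@@,,
@,@@,
,,,,@
,,,@@
t=5: ,@,@@
,,,@,
,@@,,
@,@@,
,,,,@
,,,@@
t=6: ,@,@@
,,@@,
,,,@,
@,,@,
,,,,@
,,,@@
t=7: ,@,@@
,,@@,
,,,@@
@,,,@
,,,,,
,,,@@
t=8: ,@,@@
,,@@,
,@,@@
,@@,@
,@,,,
,,,@@
t=9: ,@,@@
,,@,,
,@@,,
,@@@@
,@,,,
,,,@@
t=10: ,@,@@
,,@,,
,@@,,
,@@@@
@@,,,
@@,@@
t=11: ,@,@@
,,@,,
@@@,,
@,@@@
,@,,,
@@,@@
t=12: ,@,@@
,,@,,
@@@,,
@,@@@
,@,,@
@@,,,

15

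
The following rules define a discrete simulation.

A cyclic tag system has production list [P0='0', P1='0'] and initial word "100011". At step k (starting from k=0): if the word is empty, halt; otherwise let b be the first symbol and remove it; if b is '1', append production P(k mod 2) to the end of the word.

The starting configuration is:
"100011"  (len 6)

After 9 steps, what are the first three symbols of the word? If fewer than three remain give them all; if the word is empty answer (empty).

(empty)

gen 0: "100011"  (len 6)
gen 1: "000110"  (len 6)
gen 2: "00110"  (len 5)
gen 3: "0110"  (len 4)
gen 4: "110"  (len 3)
gen 5: "100"  (len 3)
gen 6: "000"  (len 3)
gen 7: "00"  (len 2)
gen 8: "0"  (len 1)
gen 9: (halted — word empty)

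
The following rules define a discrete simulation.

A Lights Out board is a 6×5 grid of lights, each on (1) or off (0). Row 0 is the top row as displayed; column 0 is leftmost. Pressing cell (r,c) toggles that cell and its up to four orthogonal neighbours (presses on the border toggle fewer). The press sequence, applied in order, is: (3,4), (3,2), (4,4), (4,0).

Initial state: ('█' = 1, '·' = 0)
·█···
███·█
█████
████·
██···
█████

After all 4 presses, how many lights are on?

[0] ·█···
███·█
█████
████·
██···
█████
[1] ·█···
███·█
████·
███·█
██··█
█████
[2] ·█···
███·█
██·█·
█··██
███·█
█████
[3] ·█···
███·█
██·█·
█··█·
████·
████·
[4] ·█···
███·█
██·█·
···█·
··██·
·███·

14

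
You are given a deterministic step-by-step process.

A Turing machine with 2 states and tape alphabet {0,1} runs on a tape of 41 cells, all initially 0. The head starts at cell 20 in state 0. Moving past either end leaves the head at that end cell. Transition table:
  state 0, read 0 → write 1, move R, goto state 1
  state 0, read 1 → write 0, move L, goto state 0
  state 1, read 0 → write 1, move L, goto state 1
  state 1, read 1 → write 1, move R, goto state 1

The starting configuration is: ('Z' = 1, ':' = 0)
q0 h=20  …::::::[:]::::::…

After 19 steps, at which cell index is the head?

27

gen 0: q0 h=20  …::::::[:]::::::…
gen 1: q1 h=21  …:::::Z[:]::::::…
gen 2: q1 h=20  …::::::[Z]Z:::::…
gen 3: q1 h=21  …:::::Z[Z]::::::…
gen 4: q1 h=22  …::::ZZ[:]::::::…
gen 5: q1 h=21  …:::::Z[Z]Z:::::…
gen 6: q1 h=22  …::::ZZ[Z]::::::…
gen 7: q1 h=23  …:::ZZZ[:]::::::…
gen 8: q1 h=22  …::::ZZ[Z]Z:::::…
gen 9: q1 h=23  …:::ZZZ[Z]::::::…
gen 10: q1 h=24  …::ZZZZ[:]::::::…
gen 11: q1 h=23  …:::ZZZ[Z]Z:::::…
gen 12: q1 h=24  …::ZZZZ[Z]::::::…
gen 13: q1 h=25  …:ZZZZZ[:]::::::…
gen 14: q1 h=24  …::ZZZZ[Z]Z:::::…
gen 15: q1 h=25  …:ZZZZZ[Z]::::::…
gen 16: q1 h=26  …ZZZZZZ[:]::::::…
gen 17: q1 h=25  …:ZZZZZ[Z]Z:::::…
gen 18: q1 h=26  …ZZZZZZ[Z]::::::…
gen 19: q1 h=27  …ZZZZZZ[:]::::::…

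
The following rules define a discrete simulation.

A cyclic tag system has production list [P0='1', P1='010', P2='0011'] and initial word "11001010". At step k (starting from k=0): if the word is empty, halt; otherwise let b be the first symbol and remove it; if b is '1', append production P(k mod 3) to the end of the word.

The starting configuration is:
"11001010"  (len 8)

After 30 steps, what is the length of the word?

12

[0] "11001010"  (len 8)
[1] "10010101"  (len 8)
[2] "0010101010"  (len 10)
[3] "010101010"  (len 9)
[4] "10101010"  (len 8)
[5] "0101010010"  (len 10)
[6] "101010010"  (len 9)
[7] "010100101"  (len 9)
[8] "10100101"  (len 8)
[9] "01001010011"  (len 11)
[10] "1001010011"  (len 10)
[11] "001010011010"  (len 12)
[12] "01010011010"  (len 11)
[13] "1010011010"  (len 10)
[14] "010011010010"  (len 12)
[15] "10011010010"  (len 11)
[16] "00110100101"  (len 11)
[17] "0110100101"  (len 10)
[18] "110100101"  (len 9)
[19] "101001011"  (len 9)
[20] "01001011010"  (len 11)
[21] "1001011010"  (len 10)
[22] "0010110101"  (len 10)
[23] "010110101"  (len 9)
[24] "10110101"  (len 8)
[25] "01101011"  (len 8)
[26] "1101011"  (len 7)
[27] "1010110011"  (len 10)
[28] "0101100111"  (len 10)
[29] "101100111"  (len 9)
[30] "011001110011"  (len 12)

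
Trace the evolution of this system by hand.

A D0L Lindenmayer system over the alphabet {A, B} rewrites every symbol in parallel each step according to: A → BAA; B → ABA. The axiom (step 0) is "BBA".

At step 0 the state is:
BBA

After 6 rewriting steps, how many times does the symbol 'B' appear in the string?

729

t=0: BBA
t=1: ABAABABAA
t=2: BAAABABAABAAABABAAABABAABAA
t=3: ABABAABAABAAABABAAABABAABAAABABAABAABAAABABAAABABAABAABAAABABAAABABAABAAABABAABAA
t=4: BAAABABAAABABAABAAABABAABAAABABAABAABAAABABAAABABAABAABAAA…ABAABAAABABAAABABAABAAABABAABAABAAABABAAABABAABAAABABAABAA  (len 243)
t=5: ABABAABAABAAABABAAABABAABAABAAABABAAABABAABAAABABAABAABAAA…ABAABAAABABAAABABAABAAABABAABAABAAABABAAABABAABAAABABAABAA  (len 729)
t=6: BAAABABAAABABAABAAABABAABAAABABAABAABAAABABAAABABAABAABAAA…ABAABAAABABAAABABAABAAABABAABAABAAABABAAABABAABAAABABAABAA  (len 2187)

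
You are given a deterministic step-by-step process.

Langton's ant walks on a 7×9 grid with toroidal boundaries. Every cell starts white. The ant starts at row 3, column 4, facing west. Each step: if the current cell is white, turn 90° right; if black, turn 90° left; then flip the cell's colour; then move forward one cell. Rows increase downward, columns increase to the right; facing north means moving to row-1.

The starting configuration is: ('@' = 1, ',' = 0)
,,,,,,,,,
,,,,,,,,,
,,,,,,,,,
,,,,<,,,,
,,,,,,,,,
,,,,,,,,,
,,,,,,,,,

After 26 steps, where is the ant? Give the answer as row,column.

4,7

k=0  ,,,,,,,,,
,,,,,,,,,
,,,,,,,,,
,,,,<,,,,
,,,,,,,,,
,,,,,,,,,
,,,,,,,,,
k=1  ,,,,,,,,,
,,,,,,,,,
,,,,^,,,,
,,,,@,,,,
,,,,,,,,,
,,,,,,,,,
,,,,,,,,,
k=2  ,,,,,,,,,
,,,,,,,,,
,,,,@>,,,
,,,,@,,,,
,,,,,,,,,
,,,,,,,,,
,,,,,,,,,
k=3  ,,,,,,,,,
,,,,,,,,,
,,,,@@,,,
,,,,@v,,,
,,,,,,,,,
,,,,,,,,,
,,,,,,,,,
k=4  ,,,,,,,,,
,,,,,,,,,
,,,,@@,,,
,,,,<@,,,
,,,,,,,,,
,,,,,,,,,
,,,,,,,,,
k=5  ,,,,,,,,,
,,,,,,,,,
,,,,@@,,,
,,,,,@,,,
,,,,v,,,,
,,,,,,,,,
,,,,,,,,,
k=6  ,,,,,,,,,
,,,,,,,,,
,,,,@@,,,
,,,,,@,,,
,,,<@,,,,
,,,,,,,,,
,,,,,,,,,
k=7  ,,,,,,,,,
,,,,,,,,,
,,,,@@,,,
,,,^,@,,,
,,,@@,,,,
,,,,,,,,,
,,,,,,,,,
k=8  ,,,,,,,,,
,,,,,,,,,
,,,,@@,,,
,,,@>@,,,
,,,@@,,,,
,,,,,,,,,
,,,,,,,,,
k=9  ,,,,,,,,,
,,,,,,,,,
,,,,@@,,,
,,,@@@,,,
,,,@v,,,,
,,,,,,,,,
,,,,,,,,,
k=10  ,,,,,,,,,
,,,,,,,,,
,,,,@@,,,
,,,@@@,,,
,,,@,>,,,
,,,,,,,,,
,,,,,,,,,
k=11  ,,,,,,,,,
,,,,,,,,,
,,,,@@,,,
,,,@@@,,,
,,,@,@,,,
,,,,,v,,,
,,,,,,,,,
k=12  ,,,,,,,,,
,,,,,,,,,
,,,,@@,,,
,,,@@@,,,
,,,@,@,,,
,,,,<@,,,
,,,,,,,,,
k=13  ,,,,,,,,,
,,,,,,,,,
,,,,@@,,,
,,,@@@,,,
,,,@^@,,,
,,,,@@,,,
,,,,,,,,,
k=14  ,,,,,,,,,
,,,,,,,,,
,,,,@@,,,
,,,@@@,,,
,,,@@>,,,
,,,,@@,,,
,,,,,,,,,
k=15  ,,,,,,,,,
,,,,,,,,,
,,,,@@,,,
,,,@@^,,,
,,,@@,,,,
,,,,@@,,,
,,,,,,,,,
k=16  ,,,,,,,,,
,,,,,,,,,
,,,,@@,,,
,,,@<,,,,
,,,@@,,,,
,,,,@@,,,
,,,,,,,,,
k=17  ,,,,,,,,,
,,,,,,,,,
,,,,@@,,,
,,,@,,,,,
,,,@v,,,,
,,,,@@,,,
,,,,,,,,,
k=18  ,,,,,,,,,
,,,,,,,,,
,,,,@@,,,
,,,@,,,,,
,,,@,>,,,
,,,,@@,,,
,,,,,,,,,
k=19  ,,,,,,,,,
,,,,,,,,,
,,,,@@,,,
,,,@,,,,,
,,,@,@,,,
,,,,@v,,,
,,,,,,,,,
k=20  ,,,,,,,,,
,,,,,,,,,
,,,,@@,,,
,,,@,,,,,
,,,@,@,,,
,,,,@,>,,
,,,,,,,,,
k=21  ,,,,,,,,,
,,,,,,,,,
,,,,@@,,,
,,,@,,,,,
,,,@,@,,,
,,,,@,@,,
,,,,,,v,,
k=22  ,,,,,,,,,
,,,,,,,,,
,,,,@@,,,
,,,@,,,,,
,,,@,@,,,
,,,,@,@,,
,,,,,<@,,
k=23  ,,,,,,,,,
,,,,,,,,,
,,,,@@,,,
,,,@,,,,,
,,,@,@,,,
,,,,@^@,,
,,,,,@@,,
k=24  ,,,,,,,,,
,,,,,,,,,
,,,,@@,,,
,,,@,,,,,
,,,@,@,,,
,,,,@@>,,
,,,,,@@,,
k=25  ,,,,,,,,,
,,,,,,,,,
,,,,@@,,,
,,,@,,,,,
,,,@,@^,,
,,,,@@,,,
,,,,,@@,,
k=26  ,,,,,,,,,
,,,,,,,,,
,,,,@@,,,
,,,@,,,,,
,,,@,@@>,
,,,,@@,,,
,,,,,@@,,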